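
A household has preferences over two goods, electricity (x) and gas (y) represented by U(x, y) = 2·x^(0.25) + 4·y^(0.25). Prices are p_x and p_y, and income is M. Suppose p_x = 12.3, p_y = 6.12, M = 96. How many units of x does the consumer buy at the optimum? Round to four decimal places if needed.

x* = 1.8672

MRS = MU_x/MU_y = (1/2)·(y/x)^(0.75). Set equal to p_x/p_y.
Solve for the ratio: y/x = [2·p_x/p_y]^(4/3).
With the ratio pinned down, the budget gives x* = M/(p_x + p_y·(y/x)) and y* = (y/x)·x*.
Numerically y/x = 6.391139, so x* = 96/(12.3 + 6.12·6.391139) = 1.8672.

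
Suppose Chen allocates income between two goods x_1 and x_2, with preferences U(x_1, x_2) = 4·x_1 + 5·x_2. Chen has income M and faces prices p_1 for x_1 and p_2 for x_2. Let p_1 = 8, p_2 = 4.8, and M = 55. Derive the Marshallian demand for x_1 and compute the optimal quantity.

x_1* = 0

Perfect substitutes: compare marginal utility per dollar. 4/p_1 vs 5/p_2 → 0.5 vs 1.0417.
x_2 gives more utility per dollar, so spend all income on x_2: x_2* = M/p_2, x_1* = 0.
Numerically: x_1* = 0, x_2* = 11.4583.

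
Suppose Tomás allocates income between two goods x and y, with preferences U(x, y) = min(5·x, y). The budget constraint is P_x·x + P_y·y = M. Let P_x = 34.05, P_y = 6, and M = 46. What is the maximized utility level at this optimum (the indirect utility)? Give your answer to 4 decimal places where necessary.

V = 3.5909

Demand: x*(P_x,P_y,M) = M/(P_x + 5·P_y), y* = 5·M/(P_x + 5·P_y).
Here 34.05 + 5·6 = 64.05, giving x* = 0.7182 and y* = 3.5909.
Utility at the optimum: U(0.7182, 3.5909) = 3.5909.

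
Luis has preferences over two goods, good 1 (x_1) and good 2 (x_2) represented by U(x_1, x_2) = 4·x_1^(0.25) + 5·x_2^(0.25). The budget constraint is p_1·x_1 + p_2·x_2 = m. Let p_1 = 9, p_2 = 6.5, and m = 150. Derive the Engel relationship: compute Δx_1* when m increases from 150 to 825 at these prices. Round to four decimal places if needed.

Δx_1* = 29.9904

MRS = MU_x_1/MU_x_2 = (4/5)·(x_2/x_1)^(0.75). Set equal to p_1/p_2.
Hence x_2/x_1 = ((5/4)·p_1/p_2)^(1/(0.75)), i.e. raised to the 4/3 power.
With the ratio pinned down, the budget gives x_1* = m/(p_1 + p_2·(x_2/x_1)) and x_2* = (x_2/x_1)·x_1*.
Numerically x_2/x_1 = 2.078032, so x_1* = 150/(9 + 6.5·2.078032) = 6.6645.
At m' = 825: x_1* = 36.6549. Change: 36.6549 − 6.6645 = 29.9904.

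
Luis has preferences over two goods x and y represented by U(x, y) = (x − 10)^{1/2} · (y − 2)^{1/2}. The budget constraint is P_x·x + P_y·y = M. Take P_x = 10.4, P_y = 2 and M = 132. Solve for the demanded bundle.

Let x' = x−10, y' = y−2. MRS = y'/x' = P_x/P_y.
Substituting into the budget: x* = 10 + 0.5·(M − 10·P_x − 2·P_y)/P_x, and y* = 2 + 0.5·(…)/P_y.
Discretionary income = 132 − 10·10.4 − 2·2 = 24; x* = 10 + 0.5·24/10.4 = 11.1538; y* = 2 + 0.5·24/2 = 8.

x* = 11.1538, y* = 8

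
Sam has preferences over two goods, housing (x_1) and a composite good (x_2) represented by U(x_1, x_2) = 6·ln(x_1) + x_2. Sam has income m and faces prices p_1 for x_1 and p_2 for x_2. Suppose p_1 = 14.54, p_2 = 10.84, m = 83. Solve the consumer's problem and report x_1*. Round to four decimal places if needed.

Set MRS = p_1/p_2: (6/x_1)/1 = p_1/p_2.
So x_1*(p_1,p_2) = 6·p_2/p_1, independent of income; and x_2* = (m − 6·p_2)/p_2.
At the given prices: x_1* = 6·10.84/14.54 = 4.4732.

x_1* = 4.4732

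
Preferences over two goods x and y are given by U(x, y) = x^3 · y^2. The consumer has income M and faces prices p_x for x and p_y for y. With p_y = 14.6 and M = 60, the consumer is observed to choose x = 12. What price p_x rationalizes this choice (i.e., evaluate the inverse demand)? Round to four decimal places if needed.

MU_x/MU_y = (3·y)/(2·x); tangency sets this equal to p_x/p_y.
So 3·p_y·y = 2·p_x·x; combined with the budget, a share 0.6 of income goes to x.
Demand: x*(p_x,p_y,M) = 0.6·M/p_x and y* = 0.4·M/p_y.
Set x* = 12 in the demand function and solve for p_x: p_x = 3.

p_x = 3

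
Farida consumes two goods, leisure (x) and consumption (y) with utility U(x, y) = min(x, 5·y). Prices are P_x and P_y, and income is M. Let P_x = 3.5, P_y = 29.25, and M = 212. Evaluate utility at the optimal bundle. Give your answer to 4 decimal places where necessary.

With perfect complements, no substitution: consume in ratio x:y = 5:1.
Budget: P_x·x + P_y·(1/5)·x = M, so (5·P_x + P_y)·x = 5·M.
Demand: x*(P_x,P_y,M) = 5·M/(5·P_x + P_y), y* = M/(5·P_x + P_y).
Here 5·3.5 + 29.25 = 46.75, giving x* = 22.6738 and y* = 4.5348.
Utility at the optimum: U(22.6738, 4.5348) = 22.6738.

V = 22.6738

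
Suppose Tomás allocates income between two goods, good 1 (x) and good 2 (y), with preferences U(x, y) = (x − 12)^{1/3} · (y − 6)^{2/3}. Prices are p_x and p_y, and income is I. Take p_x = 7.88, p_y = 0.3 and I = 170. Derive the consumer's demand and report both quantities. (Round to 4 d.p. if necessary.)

MRS = (1/2)·(y−6)/(x−12). Tangency with p_x/p_y gives y−6 = 2·(p_x/p_y)·(x−12).
Substituting into the budget: x* = 12 + 1/3·(I − 12·p_x − 6·p_y)/p_x, and y* = 6 + 2/3·(…)/p_y.
Discretionary income = 170 − 12·7.88 − 6·0.3 = 73.64; x* = 12 + 1/3·73.64/7.88 = 15.1151; y* = 6 + 2/3·73.64/0.3 = 169.6444.

x* = 15.1151, y* = 169.6444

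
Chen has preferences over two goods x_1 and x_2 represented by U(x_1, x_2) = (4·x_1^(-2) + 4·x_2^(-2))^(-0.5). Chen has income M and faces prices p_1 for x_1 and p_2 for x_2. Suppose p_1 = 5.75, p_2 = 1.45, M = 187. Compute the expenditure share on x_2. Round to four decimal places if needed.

share on x_2 = 0.2853

MRS = MU_x_1/MU_x_2 = (x_2/x_1)^(3). Set equal to p_1/p_2.
Solve for the ratio: x_2/x_1 = [p_1/p_2]^(1/3).
With the ratio pinned down, the budget gives x_1* = M/(p_1 + p_2·(x_2/x_1)) and x_2* = (x_2/x_1)·x_1*.
Numerically x_2/x_1 = 1.582826, so x_1* = 187/(5.75 + 1.45·1.582826) = 23.244 and x_2* = 1.582826·23.244 = 36.7912.
Expenditure on x_2: 1.45·36.7912 = 53.3472; share = 0.2853.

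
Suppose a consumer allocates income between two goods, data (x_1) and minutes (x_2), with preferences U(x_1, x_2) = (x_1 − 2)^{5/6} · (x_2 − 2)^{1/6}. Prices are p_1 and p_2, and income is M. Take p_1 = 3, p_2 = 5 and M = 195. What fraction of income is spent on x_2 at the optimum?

Let x_1' = x_1−2, x_2' = x_2−2. MRS = 5·x_2'/x_1' = p_1/p_2.
Substituting into the budget: x_1* = 2 + 5/6·(M − 2·p_1 − 2·p_2)/p_1, and x_2* = 2 + 1/6·(…)/p_2.
Discretionary income = 195 − 2·3 − 2·5 = 179; x_1* = 2 + 5/6·179/3 = 51.7222; x_2* = 2 + 1/6·179/5 = 7.9667.
Expenditure on x_2: 5·7.9667 = 39.8333; share = 0.2043.

share on x_2 = 0.2043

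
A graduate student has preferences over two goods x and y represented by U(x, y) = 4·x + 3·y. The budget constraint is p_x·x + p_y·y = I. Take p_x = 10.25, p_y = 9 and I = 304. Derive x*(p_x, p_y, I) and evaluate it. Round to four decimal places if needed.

x* = 29.6585

Linear utility — the consumer picks whichever good has higher MU/price: 4/10.25 = 0.3902 vs 3/9 = 0.3333.
x gives more utility per dollar, so spend all income on x: x* = I/p_x, y* = 0.
Numerically: x* = 29.6585, y* = 0.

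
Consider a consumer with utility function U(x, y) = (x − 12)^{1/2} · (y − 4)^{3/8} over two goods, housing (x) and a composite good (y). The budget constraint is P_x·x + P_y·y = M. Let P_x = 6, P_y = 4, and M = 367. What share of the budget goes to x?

Let x' = x−12, y' = y−4. MRS = (4/3)·y'/x' = P_x/P_y.
Substituting into the budget: x* = 12 + 4/7·(M − 12·P_x − 4·P_y)/P_x, and y* = 4 + 3/7·(…)/P_y.
Discretionary income = 367 − 12·6 − 4·4 = 279; x* = 12 + 4/7·279/6 = 38.5714; y* = 4 + 3/7·279/4 = 33.8929.
Expenditure on x: 6·38.5714 = 231.4286; share = 0.6306.

share on x = 0.6306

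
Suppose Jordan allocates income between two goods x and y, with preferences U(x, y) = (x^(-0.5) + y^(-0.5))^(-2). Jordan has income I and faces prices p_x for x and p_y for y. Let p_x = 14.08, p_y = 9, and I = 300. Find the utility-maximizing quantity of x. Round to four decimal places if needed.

x* = 11.4466

From the CES first-order condition, (y/x)^(1.5) = p_x/p_y.
Solve for the ratio: y/x = [p_x/p_y]^(2/3).
With the ratio pinned down, the budget gives x* = I/(p_x + p_y·(y/x)) and y* = (y/x)·x*.
Numerically y/x = 1.347639, so x* = 300/(14.08 + 9·1.347639) = 11.4466.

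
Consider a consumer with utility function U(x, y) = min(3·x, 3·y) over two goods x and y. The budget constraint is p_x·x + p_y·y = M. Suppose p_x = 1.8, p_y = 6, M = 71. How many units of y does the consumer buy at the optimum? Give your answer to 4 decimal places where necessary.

y* = 9.1026

With perfect complements, no substitution: consume in ratio x:y = 3:3.
Budget: p_x·x + p_y·x = M, so (3·p_x + 3·p_y)·x = 3·M.
Demand: x*(p_x,p_y,M) = 3·M/(3·p_x + 3·p_y), y* = 3·M/(3·p_x + 3·p_y).
Here 3·1.8 + 3·6 = 23.4, giving y* = 9.1026.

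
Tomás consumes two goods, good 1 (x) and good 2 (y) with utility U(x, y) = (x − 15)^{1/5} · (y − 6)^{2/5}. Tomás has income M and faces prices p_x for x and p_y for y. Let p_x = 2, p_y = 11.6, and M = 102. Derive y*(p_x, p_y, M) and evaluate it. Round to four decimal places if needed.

y* = 6.1379

Let x' = x−15, y' = y−6. MRS = (1/2)·y'/x' = p_x/p_y.
Substituting into the budget: x* = 15 + 1/3·(M − 15·p_x − 6·p_y)/p_x, and y* = 6 + 2/3·(…)/p_y.
Discretionary income = 102 − 15·2 − 6·11.6 = 2.4; y* = 6 + 2/3·2.4/11.6 = 6.1379.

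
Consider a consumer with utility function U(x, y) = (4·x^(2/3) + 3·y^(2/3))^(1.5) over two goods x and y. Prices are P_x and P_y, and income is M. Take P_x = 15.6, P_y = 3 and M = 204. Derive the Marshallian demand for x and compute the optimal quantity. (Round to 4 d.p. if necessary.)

Substitute y = (y/x)·x into the budget: x* = M/(P_x + P_y·(y/x)).
Numerically y/x = 59.319, so x* = 204/(15.6 + 3·59.319) = 1.054.

x* = 1.054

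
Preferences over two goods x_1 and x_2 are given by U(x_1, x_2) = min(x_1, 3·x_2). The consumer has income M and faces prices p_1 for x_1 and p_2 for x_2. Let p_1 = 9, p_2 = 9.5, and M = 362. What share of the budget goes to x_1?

With perfect complements, no substitution: consume in ratio x_1:x_2 = 3:1.
Budget: p_1·x_1 + p_2·(1/3)·x_1 = M, so (3·p_1 + p_2)·x_1 = 3·M.
Demand: x_1*(p_1,p_2,M) = 3·M/(3·p_1 + p_2), x_2* = M/(3·p_1 + p_2).
Here 3·9 + 9.5 = 36.5, giving x_1* = 29.7534 and x_2* = 9.9178.
Expenditure on x_1: 9·29.7534 = 267.7808; share = 0.7397.

share on x_1 = 0.7397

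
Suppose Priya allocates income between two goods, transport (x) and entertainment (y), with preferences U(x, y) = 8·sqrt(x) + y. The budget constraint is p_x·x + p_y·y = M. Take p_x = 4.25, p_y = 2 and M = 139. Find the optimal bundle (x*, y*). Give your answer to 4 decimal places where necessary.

x* = 3.5433, y* = 61.9706

Set MRS = p_x/p_y: 4·x^(−1/2) = p_x/p_y.
Solve: √x = 4·p_y/p_x, so x*(p_x,p_y) = (4·p_y/p_x)², and y* = (M − p_x·x*)/p_y.
Plugging in: x* = (4·2/4.25)² = 3.5433, y* = 61.9706.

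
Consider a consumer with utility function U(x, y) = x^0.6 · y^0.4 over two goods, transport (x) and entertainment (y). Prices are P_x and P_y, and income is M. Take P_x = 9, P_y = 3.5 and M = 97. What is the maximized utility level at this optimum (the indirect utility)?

V = 8.0226

The MRS is (3/2)·y/x. Set MRS = P_x/P_y.
So 0.6·P_y·y = 0.4·P_x·x; combined with the budget, a share 0.6 of income goes to x.
Demand: x*(P_x,P_y,M) = 0.6·M/P_x and y* = 0.4·M/P_y.
At P_x=9, P_y=3.5, M=97: x* = 0.6·97/9 = 6.4667, y* = 11.0857.
Utility at the optimum: U(6.4667, 11.0857) = 8.0226.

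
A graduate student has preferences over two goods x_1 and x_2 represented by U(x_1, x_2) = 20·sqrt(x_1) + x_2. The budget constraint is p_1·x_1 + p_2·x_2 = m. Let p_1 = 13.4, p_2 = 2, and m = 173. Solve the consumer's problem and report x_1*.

x_1* = 2.2277

Set MRS = p_1/p_2: 10·x_1^(−1/2) = p_1/p_2.
Solve: √x_1 = 10·p_2/p_1, so x_1*(p_1,p_2) = (10·p_2/p_1)², and x_2* = (m − p_1·x_1*)/p_2.
Plugging in: x_1* = (10·2/13.4)² = 2.2277.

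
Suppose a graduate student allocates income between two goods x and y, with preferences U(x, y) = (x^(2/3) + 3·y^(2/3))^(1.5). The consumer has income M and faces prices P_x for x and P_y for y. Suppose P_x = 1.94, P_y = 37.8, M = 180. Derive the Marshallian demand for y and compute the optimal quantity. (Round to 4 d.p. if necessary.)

MU_x ∝ x^(-1/3), MU_y ∝ 3·y^(-1/3), so MRS = (1/3)·(y/x)^(1/3) = P_x/P_y.
Hence y/x = (3·P_x/P_y)^(1/(1/3)), i.e. raised to the 3 power.
Substitute y = (y/x)·x into the budget: x* = M/(P_x + P_y·(y/x)).
Numerically y/x = 0.00365, so x* = 180/(1.94 + 37.8·0.00365) = 86.623 and y* = 0.00365·86.623 = 0.3162.

y* = 0.3162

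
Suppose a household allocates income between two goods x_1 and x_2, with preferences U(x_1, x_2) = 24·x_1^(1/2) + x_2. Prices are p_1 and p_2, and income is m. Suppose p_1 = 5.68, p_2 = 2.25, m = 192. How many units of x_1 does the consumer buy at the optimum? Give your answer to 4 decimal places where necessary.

Solve: √x_1 = 12·p_2/p_1, so x_1*(p_1,p_2) = (12·p_2/p_1)², and x_2* = (m − p_1·x_1*)/p_2.
Plugging in: x_1* = (12·2.25/5.68)² = 22.596.

x_1* = 22.596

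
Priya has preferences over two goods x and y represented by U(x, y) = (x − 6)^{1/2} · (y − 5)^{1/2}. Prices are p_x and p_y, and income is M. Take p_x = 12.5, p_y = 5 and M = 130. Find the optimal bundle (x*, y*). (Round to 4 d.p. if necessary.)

MRS = (y−5)/(x−6). Tangency with p_x/p_y gives y−5 = (p_x/p_y)·(x−6).
Substituting into the budget: x* = 6 + 0.5·(M − 6·p_x − 5·p_y)/p_x, and y* = 5 + 0.5·(…)/p_y.
Discretionary income = 130 − 6·12.5 − 5·5 = 30; x* = 6 + 0.5·30/12.5 = 7.2; y* = 5 + 0.5·30/5 = 8.

x* = 7.2, y* = 8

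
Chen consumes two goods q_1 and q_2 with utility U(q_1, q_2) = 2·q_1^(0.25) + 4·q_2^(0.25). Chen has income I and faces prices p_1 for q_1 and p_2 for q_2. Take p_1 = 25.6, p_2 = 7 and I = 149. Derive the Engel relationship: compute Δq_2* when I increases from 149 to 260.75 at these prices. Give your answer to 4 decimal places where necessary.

Numerically q_2/q_1 = 14.198067, so q_1* = 149/(25.6 + 7·14.198067) = 1.1921 and q_2* = 14.198067·1.1921 = 16.9259.
At I' = 260.75: q_2* = 29.6204. Change: 29.6204 − 16.9259 = 12.6944.

Δq_2* = 12.6944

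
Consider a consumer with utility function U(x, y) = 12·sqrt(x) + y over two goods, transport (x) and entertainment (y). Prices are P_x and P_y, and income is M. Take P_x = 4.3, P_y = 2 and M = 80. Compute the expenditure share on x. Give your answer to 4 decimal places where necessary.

Set MRS = P_x/P_y: 6·x^(−1/2) = P_x/P_y.
Thus x* = (6·P_y/P_x)² — independent of M — with the rest of income spent on y.
Plugging in: x* = (6·2/4.3)² = 7.788, y* = 23.2558.
Expenditure on x: 4.3·7.788 = 33.4884; share = 0.4186.

share on x = 0.4186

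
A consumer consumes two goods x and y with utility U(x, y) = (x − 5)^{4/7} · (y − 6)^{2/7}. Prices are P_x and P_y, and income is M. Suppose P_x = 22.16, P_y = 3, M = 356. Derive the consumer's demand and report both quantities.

x* = 11.8351, y* = 31.2444

MRS = 2·(y−6)/(x−5). Tangency with P_x/P_y gives y−6 = (1/2)·(P_x/P_y)·(x−5).
After buying the subsistence bundle (5, 6), a share 2/3 of the remaining income goes to x: x* = 5 + 2/3·(M − 5P_x − 6P_y)/P_x.
Discretionary income = 356 − 5·22.16 − 6·3 = 227.2; x* = 5 + 2/3·227.2/22.16 = 11.8351; y* = 6 + 1/3·227.2/3 = 31.2444.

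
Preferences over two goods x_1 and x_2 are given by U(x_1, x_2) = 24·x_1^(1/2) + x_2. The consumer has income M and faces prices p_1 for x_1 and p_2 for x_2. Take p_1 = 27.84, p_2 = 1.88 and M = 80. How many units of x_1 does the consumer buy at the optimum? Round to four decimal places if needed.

Thus x_1* = (12·p_2/p_1)² — independent of M — with the rest of income spent on x_2.
Plugging in: x_1* = (12·1.88/27.84)² = 0.6567.

x_1* = 0.6567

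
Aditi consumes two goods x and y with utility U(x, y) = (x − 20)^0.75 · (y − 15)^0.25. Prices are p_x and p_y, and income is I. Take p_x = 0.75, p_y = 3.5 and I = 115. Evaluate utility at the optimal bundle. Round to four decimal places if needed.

This is Cobb-Douglas in (x−20, y−15): tangency gives 0.75·p_y·(y−15) = 0.25·p_x·(x−20).
After buying the subsistence bundle (20, 15), a share 0.75 of the remaining income goes to x: x* = 20 + 0.75·(I − 20p_x − 15p_y)/p_x.
Discretionary income = 115 − 20·0.75 − 15·3.5 = 47.5; x* = 20 + 0.75·47.5/0.75 = 67.5; y* = 15 + 0.25·47.5/3.5 = 18.3929.
Utility at the optimum: U(67.5, 18.3929) = 24.5562.

V = 24.5562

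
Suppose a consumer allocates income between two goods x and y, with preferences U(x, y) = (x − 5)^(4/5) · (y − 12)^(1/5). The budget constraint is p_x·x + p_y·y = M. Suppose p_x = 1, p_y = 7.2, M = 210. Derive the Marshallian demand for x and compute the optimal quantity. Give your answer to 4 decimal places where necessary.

This is Cobb-Douglas in (x−5, y−12): tangency gives 0.8·p_y·(y−12) = 0.2·p_x·(x−5).
Substituting into the budget: x* = 5 + 0.8·(M − 5·p_x − 12·p_y)/p_x, and y* = 12 + 0.2·(…)/p_y.
Discretionary income = 210 − 5·1 − 12·7.2 = 118.6; x* = 5 + 0.8·118.6/1 = 99.88.

x* = 99.88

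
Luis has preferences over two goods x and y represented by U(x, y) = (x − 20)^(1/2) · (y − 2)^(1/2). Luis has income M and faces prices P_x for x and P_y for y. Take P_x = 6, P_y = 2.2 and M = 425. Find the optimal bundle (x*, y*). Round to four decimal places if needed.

This is Cobb-Douglas in (x−20, y−2): tangency gives 0.5·P_y·(y−2) = 0.5·P_x·(x−20).
After buying the subsistence bundle (20, 2), a share 0.5 of the remaining income goes to x: x* = 20 + 0.5·(M − 20P_x − 2P_y)/P_x.
Discretionary income = 425 − 20·6 − 2·2.2 = 300.6; x* = 20 + 0.5·300.6/6 = 45.05; y* = 2 + 0.5·300.6/2.2 = 70.3182.

x* = 45.05, y* = 70.3182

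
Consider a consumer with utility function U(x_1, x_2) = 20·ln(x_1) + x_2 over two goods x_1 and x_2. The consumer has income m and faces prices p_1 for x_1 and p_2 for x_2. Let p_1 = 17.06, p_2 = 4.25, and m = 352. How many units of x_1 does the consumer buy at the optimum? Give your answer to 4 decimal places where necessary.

MU_x_1 = 20/x_1, MU_x_2 = 1. Tangency: 20/x_1 = p_1/p_2.
So x_1*(p_1,p_2) = 20·p_2/p_1, independent of income; and x_2* = (m − 20·p_2)/p_2.
At the given prices: x_1* = 20·4.25/17.06 = 4.9824.

x_1* = 4.9824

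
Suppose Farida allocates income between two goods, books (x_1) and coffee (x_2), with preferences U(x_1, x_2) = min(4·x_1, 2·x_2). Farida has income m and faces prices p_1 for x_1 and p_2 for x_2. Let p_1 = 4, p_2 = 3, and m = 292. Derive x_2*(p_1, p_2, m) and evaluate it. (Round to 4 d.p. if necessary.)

With perfect complements, no substitution: consume in ratio x_1:x_2 = 2:4.
Budget: p_1·x_1 + p_2·2·x_1 = m, so (2·p_1 + 4·p_2)·x_1 = 2·m.
Demand: x_1*(p_1,p_2,m) = 2·m/(2·p_1 + 4·p_2), x_2* = 4·m/(2·p_1 + 4·p_2).
Here 2·4 + 4·3 = 20, giving x_2* = 58.4.

x_2* = 58.4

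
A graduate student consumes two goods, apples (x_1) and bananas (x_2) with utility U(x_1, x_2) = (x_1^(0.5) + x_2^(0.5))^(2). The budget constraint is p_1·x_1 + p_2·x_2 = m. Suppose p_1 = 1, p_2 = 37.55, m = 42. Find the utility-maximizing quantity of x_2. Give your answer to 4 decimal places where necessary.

Numerically x_2/x_1 = 0.000709, so x_1* = 42/(1 + 37.55·0.000709) = 40.9105 and x_2* = 0.000709·40.9105 = 0.029.

x_2* = 0.029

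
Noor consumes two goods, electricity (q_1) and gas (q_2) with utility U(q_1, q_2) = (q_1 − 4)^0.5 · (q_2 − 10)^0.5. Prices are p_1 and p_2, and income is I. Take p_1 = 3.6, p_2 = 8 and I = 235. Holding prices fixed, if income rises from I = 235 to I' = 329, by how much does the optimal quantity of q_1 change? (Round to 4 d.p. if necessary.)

After buying the subsistence bundle (4, 10), a share 0.5 of the remaining income goes to q_1: q_1* = 4 + 0.5·(I − 4p_1 − 10p_2)/p_1.
Discretionary income = 235 − 4·3.6 − 10·8 = 140.6; q_1* = 4 + 0.5·140.6/3.6 = 23.5278.
At I' = 329: q_1* = 36.5833. Change: 36.5833 − 23.5278 = 13.0556.

Δq_1* = 13.0556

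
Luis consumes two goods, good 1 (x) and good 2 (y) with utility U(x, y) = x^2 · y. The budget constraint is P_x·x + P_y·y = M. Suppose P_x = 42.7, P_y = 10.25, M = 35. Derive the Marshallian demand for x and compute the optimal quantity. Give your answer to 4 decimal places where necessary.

Tangency: MRS = 2·y/x = P_x/P_y.
So 2·P_y·y = P_x·x; combined with the budget, a share 2/3 of income goes to x.
Demand: x*(P_x,P_y,M) = 2/3·M/P_x and y* = 1/3·M/P_y.
At P_x=42.7, P_y=10.25, M=35: x* = 2/3·35/42.7 = 0.5464.

x* = 0.5464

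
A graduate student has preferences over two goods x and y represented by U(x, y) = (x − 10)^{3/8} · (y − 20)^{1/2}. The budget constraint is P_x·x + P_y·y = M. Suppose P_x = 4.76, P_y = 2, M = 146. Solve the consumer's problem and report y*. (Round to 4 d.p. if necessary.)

y* = 36.6857

Let x' = x−10, y' = y−20. MRS = (3/4)·y'/x' = P_x/P_y.
Substituting into the budget: x* = 10 + 3/7·(M − 10·P_x − 20·P_y)/P_x, and y* = 20 + 4/7·(…)/P_y.
Discretionary income = 146 − 10·4.76 − 20·2 = 58.4; y* = 20 + 4/7·58.4/2 = 36.6857.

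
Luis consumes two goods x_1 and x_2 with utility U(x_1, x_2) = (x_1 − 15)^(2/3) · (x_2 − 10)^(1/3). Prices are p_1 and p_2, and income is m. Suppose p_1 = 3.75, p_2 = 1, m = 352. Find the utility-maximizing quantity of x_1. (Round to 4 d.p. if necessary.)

Substituting into the budget: x_1* = 15 + 2/3·(m − 15·p_1 − 10·p_2)/p_1, and x_2* = 10 + 1/3·(…)/p_2.
Discretionary income = 352 − 15·3.75 − 10·1 = 285.75; x_1* = 15 + 2/3·285.75/3.75 = 65.8.

x_1* = 65.8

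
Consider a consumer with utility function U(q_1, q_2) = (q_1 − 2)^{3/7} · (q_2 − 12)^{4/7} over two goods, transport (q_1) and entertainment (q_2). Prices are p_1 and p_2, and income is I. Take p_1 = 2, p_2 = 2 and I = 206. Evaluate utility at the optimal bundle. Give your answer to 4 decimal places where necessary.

This is Cobb-Douglas in (q_1−2, q_2−12): tangency gives 3/7·p_2·(q_2−12) = 4/7·p_1·(q_1−2).
After buying the subsistence bundle (2, 12), a share 3/7 of the remaining income goes to q_1: q_1* = 2 + 3/7·(I − 2p_1 − 12p_2)/p_1.
Discretionary income = 206 − 2·2 − 12·2 = 178; q_1* = 2 + 3/7·178/2 = 40.1429; q_2* = 12 + 4/7·178/2 = 62.8571.
Utility at the optimum: U(40.1429, 62.8571) = 44.958.

V = 44.958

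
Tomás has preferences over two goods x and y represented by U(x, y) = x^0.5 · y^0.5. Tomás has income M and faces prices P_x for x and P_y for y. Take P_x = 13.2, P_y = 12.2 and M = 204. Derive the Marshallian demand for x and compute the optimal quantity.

At P_x=13.2, P_y=12.2, M=204: x* = 0.5·204/13.2 = 7.7273.

x* = 7.7273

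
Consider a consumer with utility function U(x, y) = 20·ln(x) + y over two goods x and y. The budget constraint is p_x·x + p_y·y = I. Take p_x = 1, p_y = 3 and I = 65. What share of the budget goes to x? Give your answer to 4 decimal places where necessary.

At the given prices: x* = 20·3/1 = 60, and y* = 1.6667.
Expenditure on x: 1·60 = 60; share = 0.9231.

share on x = 0.9231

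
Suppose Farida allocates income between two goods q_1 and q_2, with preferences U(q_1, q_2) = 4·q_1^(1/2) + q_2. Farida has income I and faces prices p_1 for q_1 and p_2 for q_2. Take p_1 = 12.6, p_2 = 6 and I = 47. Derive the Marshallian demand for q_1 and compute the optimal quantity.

Set MRS = p_1/p_2: 2·q_1^(−1/2) = p_1/p_2.
Solve: √q_1 = 2·p_2/p_1, so q_1*(p_1,p_2) = (2·p_2/p_1)², and q_2* = (I − p_1·q_1*)/p_2.
Plugging in: q_1* = (2·6/12.6)² = 0.907.

q_1* = 0.907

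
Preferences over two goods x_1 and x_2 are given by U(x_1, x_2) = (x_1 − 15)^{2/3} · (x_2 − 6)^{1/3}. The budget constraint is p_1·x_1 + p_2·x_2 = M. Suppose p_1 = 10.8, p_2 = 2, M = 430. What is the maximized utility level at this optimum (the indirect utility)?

V = 22.0046

This is Cobb-Douglas in (x_1−15, x_2−6): tangency gives 2/3·p_2·(x_2−6) = 1/3·p_1·(x_1−15).
After buying the subsistence bundle (15, 6), a share 2/3 of the remaining income goes to x_1: x_1* = 15 + 2/3·(M − 15p_1 − 6p_2)/p_1.
Discretionary income = 430 − 15·10.8 − 6·2 = 256; x_1* = 15 + 2/3·256/10.8 = 30.8025; x_2* = 6 + 1/3·256/2 = 48.6667.
Utility at the optimum: U(30.8025, 48.6667) = 22.0046.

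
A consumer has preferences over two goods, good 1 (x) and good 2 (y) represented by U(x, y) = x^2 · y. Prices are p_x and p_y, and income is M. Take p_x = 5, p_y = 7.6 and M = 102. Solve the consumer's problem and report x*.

Tangency: MRS = 2·y/x = p_x/p_y.
So 2·p_y·y = p_x·x; combined with the budget, a share 2/3 of income goes to x.
Demand: x*(p_x,p_y,M) = 2/3·M/p_x and y* = 1/3·M/p_y.
At p_x=5, p_y=7.6, M=102: x* = 2/3·102/5 = 13.6.

x* = 13.6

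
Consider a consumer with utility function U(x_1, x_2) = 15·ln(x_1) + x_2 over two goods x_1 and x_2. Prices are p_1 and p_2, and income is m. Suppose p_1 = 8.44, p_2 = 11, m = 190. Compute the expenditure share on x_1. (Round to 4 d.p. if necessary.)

At the given prices: x_1* = 15·11/8.44 = 19.5498, and x_2* = 2.2727.
Expenditure on x_1: 8.44·19.5498 = 165; share = 0.8684.

share on x_1 = 0.8684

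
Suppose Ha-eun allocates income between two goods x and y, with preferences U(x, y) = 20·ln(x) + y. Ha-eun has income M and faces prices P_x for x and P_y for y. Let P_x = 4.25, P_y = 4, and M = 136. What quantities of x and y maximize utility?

x* = 18.8235, y* = 14

Set MRS = P_x/P_y: (20/x)/1 = P_x/P_y.
So x*(P_x,P_y) = 20·P_y/P_x, independent of income; and y* = (M − 20·P_y)/P_y.
At the given prices: x* = 20·4/4.25 = 18.8235, and y* = 14.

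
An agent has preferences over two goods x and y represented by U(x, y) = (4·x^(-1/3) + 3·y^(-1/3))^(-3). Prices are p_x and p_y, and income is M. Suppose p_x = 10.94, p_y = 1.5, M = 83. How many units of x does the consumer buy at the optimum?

MU_x ∝ 4·x^(-4/3), MU_y ∝ 3·y^(-4/3), so MRS = (4/3)·(y/x)^(4/3) = p_x/p_y.
Hence y/x = ((3/4)·p_x/p_y)^(1/(4/3)), i.e. raised to the 0.75 power.
With the ratio pinned down, the budget gives x* = M/(p_x + p_y·(y/x)) and y* = (y/x)·x*.
Numerically y/x = 3.576766, so x* = 83/(10.94 + 1.5·3.576766) = 5.0904.

x* = 5.0904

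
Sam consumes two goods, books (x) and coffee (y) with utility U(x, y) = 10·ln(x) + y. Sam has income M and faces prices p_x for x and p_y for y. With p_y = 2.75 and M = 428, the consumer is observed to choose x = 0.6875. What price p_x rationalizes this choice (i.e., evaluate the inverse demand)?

MU_x = 10/x, MU_y = 1. Tangency: 10/x = p_x/p_y.
So x*(p_x,p_y) = 10·p_y/p_x, independent of income; and y* = (M − 10·p_y)/p_y.
Set x* = 0.6875 in the demand function and solve for p_x: p_x = 40.

p_x = 40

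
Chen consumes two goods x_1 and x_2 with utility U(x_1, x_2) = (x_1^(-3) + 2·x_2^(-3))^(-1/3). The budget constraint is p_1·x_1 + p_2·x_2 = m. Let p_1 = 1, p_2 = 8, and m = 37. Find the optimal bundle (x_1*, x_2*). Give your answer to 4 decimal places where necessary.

x_1* = 5.5582, x_2* = 3.9302

Substitute x_2 = (x_2/x_1)·x_1 into the budget: x_1* = m/(p_1 + p_2·(x_2/x_1)).
Numerically x_2/x_1 = 0.707107, so x_1* = 37/(1 + 8·0.707107) = 5.5582 and x_2* = 0.707107·5.5582 = 3.9302.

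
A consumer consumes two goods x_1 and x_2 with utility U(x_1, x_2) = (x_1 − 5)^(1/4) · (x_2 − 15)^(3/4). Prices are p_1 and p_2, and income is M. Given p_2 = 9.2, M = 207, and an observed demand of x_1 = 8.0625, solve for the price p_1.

This is Cobb-Douglas in (x_1−5, x_2−15): tangency gives 0.25·p_2·(x_2−15) = 0.75·p_1·(x_1−5).
Substituting into the budget: x_1* = 5 + 0.25·(M − 5·p_1 − 15·p_2)/p_1, and x_2* = 15 + 0.75·(…)/p_2.
Set x_1* = 8.0625 in the demand function and solve for p_1: p_1 = 4.

p_1 = 4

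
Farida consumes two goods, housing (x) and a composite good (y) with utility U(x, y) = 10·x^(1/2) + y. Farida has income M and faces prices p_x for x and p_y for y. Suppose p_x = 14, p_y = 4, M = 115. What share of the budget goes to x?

Utility is quasi-linear in y; the FOC for x is 5/√x = p_x/p_y.
Thus x* = (5·p_y/p_x)² — independent of M — with the rest of income spent on y.
Plugging in: x* = (5·4/14)² = 2.0408, y* = 21.6071.
Expenditure on x: 14·2.0408 = 28.5714; share = 0.2484.

share on x = 0.2484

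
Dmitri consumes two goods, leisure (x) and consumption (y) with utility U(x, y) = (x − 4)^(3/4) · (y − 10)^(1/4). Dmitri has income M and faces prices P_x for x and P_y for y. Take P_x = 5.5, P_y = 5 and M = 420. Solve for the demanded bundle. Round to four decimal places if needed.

Discretionary income = 420 − 4·5.5 − 10·5 = 348; x* = 4 + 0.75·348/5.5 = 51.4545; y* = 10 + 0.25·348/5 = 27.4.

x* = 51.4545, y* = 27.4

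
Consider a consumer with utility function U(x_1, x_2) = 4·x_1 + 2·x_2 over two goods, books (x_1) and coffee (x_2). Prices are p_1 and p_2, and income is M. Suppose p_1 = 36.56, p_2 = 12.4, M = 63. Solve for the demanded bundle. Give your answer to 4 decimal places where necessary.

Perfect substitutes: compare marginal utility per dollar. 4/p_1 vs 2/p_2 → 0.1094 vs 0.1613.
x_2 gives more utility per dollar, so spend all income on x_2: x_2* = M/p_2, x_1* = 0.
Numerically: x_1* = 0, x_2* = 5.0806.

x_1* = 0, x_2* = 5.0806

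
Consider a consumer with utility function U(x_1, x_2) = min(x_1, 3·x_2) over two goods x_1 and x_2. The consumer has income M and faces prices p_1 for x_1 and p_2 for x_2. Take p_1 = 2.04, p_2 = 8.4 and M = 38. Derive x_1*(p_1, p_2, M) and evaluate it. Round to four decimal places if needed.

Leontief preferences: the optimum is at the kink where x_1/3 = x_2/1, i.e. x_2 = (1/3)·x_1.
Budget: p_1·x_1 + p_2·(1/3)·x_1 = M, so (3·p_1 + p_2)·x_1 = 3·M.
Demand: x_1*(p_1,p_2,M) = 3·M/(3·p_1 + p_2), x_2* = M/(3·p_1 + p_2).
Here 3·2.04 + 8.4 = 14.52, giving x_1* = 7.8512.

x_1* = 7.8512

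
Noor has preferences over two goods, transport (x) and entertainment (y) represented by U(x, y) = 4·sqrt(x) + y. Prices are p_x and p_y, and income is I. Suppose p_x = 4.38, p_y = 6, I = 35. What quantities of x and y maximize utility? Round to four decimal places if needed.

Utility is quasi-linear in y; the FOC for x is 2/√x = p_x/p_y.
Solve: √x = 2·p_y/p_x, so x*(p_x,p_y) = (2·p_y/p_x)², and y* = (I − p_x·x*)/p_y.
Plugging in: x* = (2·6/4.38)² = 7.5061, y* = 0.3539.

x* = 7.5061, y* = 0.3539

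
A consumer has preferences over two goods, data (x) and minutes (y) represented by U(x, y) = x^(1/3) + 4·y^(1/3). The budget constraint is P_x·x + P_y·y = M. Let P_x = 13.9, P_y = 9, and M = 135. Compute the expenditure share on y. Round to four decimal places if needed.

MRS = MU_x/MU_y = (1/4)·(y/x)^(2/3). Set equal to P_x/P_y.
Hence y/x = (4·P_x/P_y)^(1/(2/3)), i.e. raised to the 1.5 power.
Substitute y = (y/x)·x into the budget: x* = M/(P_x + P_y·(y/x)).
Numerically y/x = 15.354951, so x* = 135/(13.9 + 9·15.354951) = 0.8876 and y* = 15.354951·0.8876 = 13.6291.
Expenditure on y: 9·13.6291 = 122.6623; share = 0.9086.

share on y = 0.9086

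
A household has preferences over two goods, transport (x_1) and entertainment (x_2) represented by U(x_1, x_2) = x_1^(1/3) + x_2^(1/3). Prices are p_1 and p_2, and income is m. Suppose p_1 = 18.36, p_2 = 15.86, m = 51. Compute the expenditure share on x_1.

share on x_1 = 0.4817

With the ratio pinned down, the budget gives x_1* = m/(p_1 + p_2·(x_2/x_1)) and x_2* = (x_2/x_1)·x_1*.
Numerically x_2/x_1 = 1.24553, so x_1* = 51/(18.36 + 15.86·1.24553) = 1.3381 and x_2* = 1.24553·1.3381 = 1.6666.
Expenditure on x_1: 18.36·1.3381 = 24.5673; share = 0.4817.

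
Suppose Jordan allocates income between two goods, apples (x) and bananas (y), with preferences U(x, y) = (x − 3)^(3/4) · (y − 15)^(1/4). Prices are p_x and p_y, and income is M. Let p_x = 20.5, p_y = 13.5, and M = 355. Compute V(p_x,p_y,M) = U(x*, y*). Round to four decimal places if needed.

V = 2.8082

Let x' = x−3, y' = y−15. MRS = 3·y'/x' = p_x/p_y.
Substituting into the budget: x* = 3 + 0.75·(M − 3·p_x − 15·p_y)/p_x, and y* = 15 + 0.25·(…)/p_y.
Discretionary income = 355 − 3·20.5 − 15·13.5 = 91; x* = 3 + 0.75·91/20.5 = 6.3293; y* = 15 + 0.25·91/13.5 = 16.6852.
Utility at the optimum: U(6.3293, 16.6852) = 2.8082.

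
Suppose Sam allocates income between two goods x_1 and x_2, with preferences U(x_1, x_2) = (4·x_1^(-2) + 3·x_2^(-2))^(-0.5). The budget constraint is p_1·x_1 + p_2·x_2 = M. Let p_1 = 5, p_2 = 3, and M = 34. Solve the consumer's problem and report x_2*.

MRS = MU_x_1/MU_x_2 = (4/3)·(x_2/x_1)^(3). Set equal to p_1/p_2.
Solve for the ratio: x_2/x_1 = [(3/4)·p_1/p_2]^(1/3).
With the ratio pinned down, the budget gives x_1* = M/(p_1 + p_2·(x_2/x_1)) and x_2* = (x_2/x_1)·x_1*.
Numerically x_2/x_1 = 1.077217, so x_1* = 34/(5 + 3·1.077217) = 4.1304 and x_2* = 1.077217·4.1304 = 4.4493.

x_2* = 4.4493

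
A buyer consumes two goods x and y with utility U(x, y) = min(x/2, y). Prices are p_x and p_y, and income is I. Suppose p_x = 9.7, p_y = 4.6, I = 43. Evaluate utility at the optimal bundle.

With perfect complements, no substitution: consume in ratio x:y = 2:1.
Budget: p_x·x + p_y·(1/2)·x = I, so (2·p_x + p_y)·x = 2·I.
Demand: x*(p_x,p_y,I) = 2·I/(2·p_x + p_y), y* = I/(2·p_x + p_y).
Here 2·9.7 + 4.6 = 24, giving x* = 3.5833 and y* = 1.7917.
Utility at the optimum: U(3.5833, 1.7917) = 1.7917.

V = 1.7917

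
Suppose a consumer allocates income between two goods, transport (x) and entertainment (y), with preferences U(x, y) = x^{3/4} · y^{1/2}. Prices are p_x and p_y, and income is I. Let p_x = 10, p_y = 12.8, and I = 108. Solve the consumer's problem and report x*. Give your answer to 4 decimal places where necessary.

x* = 6.48

Demand: x*(p_x,p_y,I) = 0.6·I/p_x and y* = 0.4·I/p_y.
At p_x=10, p_y=12.8, I=108: x* = 0.6·108/10 = 6.48.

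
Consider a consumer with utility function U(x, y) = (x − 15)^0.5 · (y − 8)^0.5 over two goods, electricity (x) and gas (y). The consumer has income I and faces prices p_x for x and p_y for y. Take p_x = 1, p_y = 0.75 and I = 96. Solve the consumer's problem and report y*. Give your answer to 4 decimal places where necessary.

Let x' = x−15, y' = y−8. MRS = y'/x' = p_x/p_y.
Substituting into the budget: x* = 15 + 0.5·(I − 15·p_x − 8·p_y)/p_x, and y* = 8 + 0.5·(…)/p_y.
Discretionary income = 96 − 15·1 − 8·0.75 = 75; y* = 8 + 0.5·75/0.75 = 58.

y* = 58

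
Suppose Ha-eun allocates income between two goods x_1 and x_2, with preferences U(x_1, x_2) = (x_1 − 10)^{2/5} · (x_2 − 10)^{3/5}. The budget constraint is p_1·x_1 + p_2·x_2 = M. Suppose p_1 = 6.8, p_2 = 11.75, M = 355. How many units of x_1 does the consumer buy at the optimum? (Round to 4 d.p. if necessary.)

MRS = (2/3)·(x_2−10)/(x_1−10). Tangency with p_1/p_2 gives x_2−10 = (3/2)·(p_1/p_2)·(x_1−10).
After buying the subsistence bundle (10, 10), a share 0.4 of the remaining income goes to x_1: x_1* = 10 + 0.4·(M − 10p_1 − 10p_2)/p_1.
Discretionary income = 355 − 10·6.8 − 10·11.75 = 169.5; x_1* = 10 + 0.4·169.5/6.8 = 19.9706.

x_1* = 19.9706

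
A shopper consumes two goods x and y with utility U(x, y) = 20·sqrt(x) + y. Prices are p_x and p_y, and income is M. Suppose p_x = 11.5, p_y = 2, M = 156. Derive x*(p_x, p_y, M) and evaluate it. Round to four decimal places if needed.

Set MRS = p_x/p_y: 10·x^(−1/2) = p_x/p_y.
Thus x* = (10·p_y/p_x)² — independent of M — with the rest of income spent on y.
Plugging in: x* = (10·2/11.5)² = 3.0246.

x* = 3.0246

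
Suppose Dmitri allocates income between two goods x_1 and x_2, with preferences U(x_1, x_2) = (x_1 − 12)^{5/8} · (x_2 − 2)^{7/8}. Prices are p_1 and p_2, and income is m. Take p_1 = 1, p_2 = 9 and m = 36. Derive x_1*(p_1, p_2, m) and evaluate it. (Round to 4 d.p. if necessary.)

x_1* = 14.5

MRS = (5/7)·(x_2−2)/(x_1−12). Tangency with p_1/p_2 gives x_2−2 = (7/5)·(p_1/p_2)·(x_1−12).
Substituting into the budget: x_1* = 12 + 5/12·(m − 12·p_1 − 2·p_2)/p_1, and x_2* = 2 + 7/12·(…)/p_2.
Discretionary income = 36 − 12·1 − 2·9 = 6; x_1* = 12 + 5/12·6/1 = 14.5.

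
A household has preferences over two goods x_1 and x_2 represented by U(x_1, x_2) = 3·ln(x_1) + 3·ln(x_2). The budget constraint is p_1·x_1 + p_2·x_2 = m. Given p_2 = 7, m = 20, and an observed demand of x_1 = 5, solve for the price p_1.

Tangency: MRS = x_2/x_1 = p_1/p_2.
So 3·p_2·x_2 = 3·p_1·x_1; combined with the budget, a share 0.5 of income goes to x_1.
Demand: x_1*(p_1,p_2,m) = 0.5·m/p_1 and x_2* = 0.5·m/p_2.
Set x_1* = 5 in the demand function and solve for p_1: p_1 = 2.

p_1 = 2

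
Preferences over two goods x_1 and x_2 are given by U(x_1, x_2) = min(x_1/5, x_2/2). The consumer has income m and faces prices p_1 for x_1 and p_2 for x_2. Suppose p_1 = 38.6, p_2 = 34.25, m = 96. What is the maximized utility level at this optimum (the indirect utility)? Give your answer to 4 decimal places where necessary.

V = 0.3671

With perfect complements, no substitution: consume in ratio x_1:x_2 = 5:2.
Budget: p_1·x_1 + p_2·(2/5)·x_1 = m, so (5·p_1 + 2·p_2)·x_1 = 5·m.
Demand: x_1*(p_1,p_2,m) = 5·m/(5·p_1 + 2·p_2), x_2* = 2·m/(5·p_1 + 2·p_2).
Here 5·38.6 + 2·34.25 = 261.5, giving x_1* = 1.8356 and x_2* = 0.7342.
Utility at the optimum: U(1.8356, 0.7342) = 0.3671.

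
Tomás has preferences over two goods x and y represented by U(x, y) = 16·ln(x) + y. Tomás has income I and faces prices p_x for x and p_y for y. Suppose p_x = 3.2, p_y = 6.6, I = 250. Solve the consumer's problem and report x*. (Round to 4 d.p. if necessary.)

Set MRS = p_x/p_y: (16/x)/1 = p_x/p_y.
So x*(p_x,p_y) = 16·p_y/p_x, independent of income; and y* = (I − 16·p_y)/p_y.
At the given prices: x* = 16·6.6/3.2 = 33.

x* = 33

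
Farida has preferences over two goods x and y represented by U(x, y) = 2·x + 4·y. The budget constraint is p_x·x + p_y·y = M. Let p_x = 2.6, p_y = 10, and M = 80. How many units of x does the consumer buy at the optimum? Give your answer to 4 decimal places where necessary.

Perfect substitutes: compare marginal utility per dollar. 2/p_x vs 4/p_y → 0.7692 vs 0.4.
x gives more utility per dollar, so spend all income on x: x* = M/p_x, y* = 0.
Numerically: x* = 30.7692, y* = 0.

x* = 30.7692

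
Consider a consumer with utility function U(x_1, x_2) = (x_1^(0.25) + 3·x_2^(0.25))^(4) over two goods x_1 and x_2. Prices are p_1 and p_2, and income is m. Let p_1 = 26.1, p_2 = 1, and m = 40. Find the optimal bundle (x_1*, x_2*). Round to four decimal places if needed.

From the CES first-order condition, (1/3)·(x_2/x_1)^(0.75) = p_1/p_2.
Solve for the ratio: x_2/x_1 = [3·p_1/p_2]^(4/3).
Substitute x_2 = (x_2/x_1)·x_1 into the budget: x_1* = m/(p_1 + p_2·(x_2/x_1)).
Numerically x_2/x_1 = 334.977535, so x_1* = 40/(26.1 + 1·334.977535) = 0.1108 and x_2* = 334.977535·0.1108 = 37.1087.

x_1* = 0.1108, x_2* = 37.1087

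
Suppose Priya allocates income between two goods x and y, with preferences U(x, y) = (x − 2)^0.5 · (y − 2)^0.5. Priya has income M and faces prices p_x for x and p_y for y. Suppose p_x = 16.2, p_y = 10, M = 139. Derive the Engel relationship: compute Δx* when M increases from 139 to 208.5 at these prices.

Δx* = 2.1451

This is Cobb-Douglas in (x−2, y−2): tangency gives 0.5·p_y·(y−2) = 0.5·p_x·(x−2).
After buying the subsistence bundle (2, 2), a share 0.5 of the remaining income goes to x: x* = 2 + 0.5·(M − 2p_x − 2p_y)/p_x.
Discretionary income = 139 − 2·16.2 − 2·10 = 86.6; x* = 2 + 0.5·86.6/16.2 = 4.6728.
At M' = 208.5: x* = 6.8179. Change: 6.8179 − 4.6728 = 2.1451.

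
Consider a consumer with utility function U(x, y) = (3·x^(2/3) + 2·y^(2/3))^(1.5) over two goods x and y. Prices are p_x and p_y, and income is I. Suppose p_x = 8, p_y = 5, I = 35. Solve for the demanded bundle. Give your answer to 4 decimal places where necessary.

x* = 2.4879, y* = 3.0194

MRS = MU_x/MU_y = (3/2)·(y/x)^(1/3). Set equal to p_x/p_y.
Hence y/x = ((2/3)·p_x/p_y)^(1/(1/3)), i.e. raised to the 3 power.
With the ratio pinned down, the budget gives x* = I/(p_x + p_y·(y/x)) and y* = (y/x)·x*.
Numerically y/x = 1.21363, so x* = 35/(8 + 5·1.21363) = 2.4879 and y* = 1.21363·2.4879 = 3.0194.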